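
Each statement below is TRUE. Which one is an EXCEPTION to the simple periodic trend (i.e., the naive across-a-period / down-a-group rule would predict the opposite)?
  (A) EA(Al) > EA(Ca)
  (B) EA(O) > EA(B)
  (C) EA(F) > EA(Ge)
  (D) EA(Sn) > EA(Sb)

(D)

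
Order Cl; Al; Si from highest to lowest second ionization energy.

IE_2 is the cost of taking one more electron from the +1 cation: Cl⁺ still has 6 valence electrons; Al⁺ still has 2 valence electrons; Si⁺ still has 3 valence electrons.
All are still removing valence electrons, so compare the +1 ions as you would atoms: IE_2 generally rises across a period (higher Z_eff) and falls down a group (larger shell), subject to the usual subshell exceptions.
Valence configurations: Cl⁺ [Ne]3s²3p⁴, Al⁺ [Ne]3s², Si⁺ [Ne]3s²3p¹.
Si⁺ loses a lone 3p electron whereas Al⁺ must break into a filled 3s² pair, so IE_2(Al) > IE_2(Si) even though Si has the higher nuclear charge.
Tabulated IE_2 (kJ/mol): Cl 2298, Al 1817, Si 1577.
Putting it together, IE_2: Si < Al < Cl.

Cl > Al > Si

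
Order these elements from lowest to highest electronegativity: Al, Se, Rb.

Rb < Al < Se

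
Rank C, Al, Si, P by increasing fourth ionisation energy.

Si < P < C < Al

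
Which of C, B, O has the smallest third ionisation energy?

B

Consider each +2 ion: C²⁺ still has 2 valence electrons; B²⁺ still has 1 valence electron; O²⁺ still has 4 valence electrons.
All are still removing valence electrons, so compare the +2 ions as you would atoms: IE_3 generally rises across a period (higher Z_eff) and falls down a group (larger shell), subject to the usual subshell exceptions.
Valence configurations: C²⁺ [He]2s², B²⁺ [He]2s¹, O²⁺ [He]2s²2p².
The numbers (kJ/mol): C 4620, B 3660, O 5300.
Hence IE_3: B < C < O.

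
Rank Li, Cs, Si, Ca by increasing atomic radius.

Si < Li < Ca < Cs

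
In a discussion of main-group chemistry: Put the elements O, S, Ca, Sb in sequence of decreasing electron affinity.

S > O > Sb > Ca

Atoms with high Z_eff and room in the valence shell (especially the halogens) have the most exothermic electron affinities.
These span different periods and groups, so the two trends combine.
Sb > Ca: period and group pull opposite ways; the across-period shift dominates (103 vs 2 kJ/mol).
O > Sb: both effects reinforce here, so O is clearly the higher of the two.
S > O: this pair runs against the simple trend — see the exception note.
Note the exception: S has a higher electron affinity than O, contrary to the simple trend — the compact 2p subshell of O repels the added electron more than S's larger 3p does.
Tabulated electron affinity (kJ/mol): O 141, S 200, Ca 2, Sb 103.
So from highest to lowest: S > O > Sb > Ca.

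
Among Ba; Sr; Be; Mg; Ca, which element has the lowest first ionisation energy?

Ba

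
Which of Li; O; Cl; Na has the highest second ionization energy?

Li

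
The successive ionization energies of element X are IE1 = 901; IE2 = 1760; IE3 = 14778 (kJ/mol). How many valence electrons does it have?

Look for the largest jump between consecutive ionization energies: IE3/IE2 ≈ 8.4, far larger than any earlier ratio.
That jump marks the point where a core electron is being removed. So the atom has 2 valence electrons.

2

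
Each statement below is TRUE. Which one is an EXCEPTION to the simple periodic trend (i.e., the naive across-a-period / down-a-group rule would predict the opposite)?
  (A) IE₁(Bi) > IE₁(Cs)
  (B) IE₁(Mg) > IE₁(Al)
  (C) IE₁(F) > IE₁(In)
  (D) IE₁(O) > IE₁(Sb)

The general trend: first ionization energy increases across a period and decreases down a group.
(A) Bi (period 6, group 15) vs Cs (period 6, group 1): the stated order agrees with the simple trend.
(B) Mg (period 3, group 2) vs Al (period 3, group 13): the stated order contradicts the simple trend.
(C) F (period 2, group 17) vs In (period 5, group 13): the stated order agrees with the simple trend.
(D) O (period 2, group 16) vs Sb (period 5, group 15): the stated order agrees with the simple trend.
The exception is (B): Al's single 3p electron is easier to remove than one from Mg's filled 3s².

(B)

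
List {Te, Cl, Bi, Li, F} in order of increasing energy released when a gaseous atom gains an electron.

Li is in period 2, group 1; F is in period 2, group 17; Cl is in period 3, group 17; Te is in period 5, group 16; Bi is in period 6, group 15.
Adding an electron releases more energy for atoms nearer the top right (short of the noble gases).
These span different periods and groups, so the two trends combine.
Bi > Li: period and group pull opposite ways; the across-period shift dominates (91 vs 60 kJ/mol).
Te > Bi: relative to Bi, both the across-period and down-group shifts push Te's electron affinity up.
F > Te: relative to Te, both the across-period and down-group shifts push F's electron affinity up.
Cl > F: this pair runs against the simple trend — see the exception note.
Note the exception: Cl has a higher electron affinity than F, contrary to the simple trend — F's small 2p subshell makes the incoming electron feel strong e⁻–e⁻ repulsion, so Cl actually releases more energy on gaining an electron.
For reference (kJ/mol): Li 60, F 328, Cl 349, Te 190, Bi 91.
So from lowest to highest: Li < Bi < Te < F < Cl.

Li, Bi, Te, F, Cl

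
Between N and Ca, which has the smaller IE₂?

Ca

IE_2 is the cost of taking one more electron from the +1 cation: N⁺ still has 4 valence electrons; Ca⁺ still has 1 valence electron.
All are still removing valence electrons, so compare the +1 ions as you would atoms: IE_2 generally rises across a period (higher Z_eff) and falls down a group (larger shell), subject to the usual subshell exceptions.
Valence configurations: N⁺ [He]2s²2p², Ca⁺ [Ar]4s¹.
Tabulated IE_2 (kJ/mol): N 2856, Ca 1145.
So the second ionization energies run Ca < N.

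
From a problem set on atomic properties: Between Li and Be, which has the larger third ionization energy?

Be

IE_3 is the cost of taking one more electron from the +2 cation: Li²⁺ is already 1 electron into the core; Be²⁺ is the bare [He] core.
All of these are removing an electron from a noble-gas core or deeper; the smaller core (lower principal quantum number) is held far more tightly, and within a period the higher nuclear charge binds the same core more tightly.
Approximate IE_3 values (kJ/mol): Li 11815, Be 14849.
Hence IE_3: Li < Be.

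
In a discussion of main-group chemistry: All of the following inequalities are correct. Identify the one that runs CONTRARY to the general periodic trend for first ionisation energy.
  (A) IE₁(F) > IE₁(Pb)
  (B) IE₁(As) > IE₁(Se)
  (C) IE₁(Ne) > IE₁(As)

The general trend: first ionisation energy increases across a period and decreases down a group.
(A) F (period 2, group 17) vs Pb (period 6, group 14): the stated order agrees with the simple trend.
(B) As (period 4, group 15) vs Se (period 4, group 16): the stated order contradicts the simple trend.
(C) Ne (period 2, group 18) vs As (period 4, group 15): the stated order agrees with the simple trend.
The exception is (B): Se (4p⁴) ionizes more easily than half-filled As (4p³).

(B)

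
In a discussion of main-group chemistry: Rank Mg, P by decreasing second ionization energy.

Consider each +1 ion: Mg⁺ still has 1 valence electron; P⁺ still has 4 valence electrons.
All are still removing valence electrons, so compare the +1 ions as you would atoms: IE_2 generally rises across a period (higher Z_eff) and falls down a group (larger shell), subject to the usual subshell exceptions.
Valence configurations: Mg⁺ [Ne]3s¹, P⁺ [Ne]3s²3p².
Approximate IE_2 values (kJ/mol): Mg 1451, P 1907.
Putting it together, IE_2: Mg < P.

P > Mg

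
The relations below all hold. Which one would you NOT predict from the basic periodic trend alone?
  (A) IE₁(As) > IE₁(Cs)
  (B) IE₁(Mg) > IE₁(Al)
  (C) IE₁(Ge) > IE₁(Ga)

The general trend: first ionization energy increases across a period and decreases down a group.
(A) As (period 4, group 15) vs Cs (period 6, group 1): the stated order agrees with the simple trend.
(B) Mg (period 3, group 2) vs Al (period 3, group 13): the stated order contradicts the simple trend.
(C) Ge (period 4, group 14) vs Ga (period 4, group 13): the stated order agrees with the simple trend.
The exception is (B): Al's single 3p electron is easier to remove than one from Mg's filled 3s².

(B)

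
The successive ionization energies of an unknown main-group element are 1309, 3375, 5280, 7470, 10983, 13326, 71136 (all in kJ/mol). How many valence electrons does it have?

6

Look for the largest jump between consecutive ionization energies: IE7/IE6 ≈ 5.3, far larger than any earlier ratio.
That jump marks the point where a core electron is being removed. So the atom has 6 valence electrons.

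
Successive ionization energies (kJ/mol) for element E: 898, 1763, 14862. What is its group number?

Look for the largest jump between consecutive ionization energies: IE3/IE2 ≈ 8.4, far larger than any earlier ratio.
That jump marks the point where a core electron is being removed. So the atom has 2 valence electrons.
A main-group element with 2 valence electrons is in group 2.

Group 2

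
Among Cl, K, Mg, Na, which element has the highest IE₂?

Na

Consider each +1 ion: Cl⁺ still has 6 valence electrons; K⁺ is the bare [Ar] core; Mg⁺ still has 1 valence electron; Na⁺ is the bare [Ne] core.
Breaking into a closed-shell core is much more expensive than removing a leftover valence electron — K and Na have the largest IE_2 here.
Valence configurations: Cl⁺ [Ne]3s²3p⁴, Mg⁺ [Ne]3s¹.
The numbers (kJ/mol): Cl 2298, K 3052, Mg 1451, Na 4562.
Overall IE_2 order: Mg < Cl < K < Na.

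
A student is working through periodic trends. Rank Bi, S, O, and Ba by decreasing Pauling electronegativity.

O > S > Bi > Ba

Electronegativity increases across a period and decreases down a group, tracking effective nuclear charge and atomic size.
These span different periods and groups, so the two trends combine.
Bi > Ba: Bi lies to the right of Ba in period 6, so the across-period effect alone puts Bi higher.
S > Bi: relative to Bi, both the across-period and down-group shifts push S's electronegativity up.
O > S: they share group 16; the group trend gives O the larger value.
Approximate values (Pauling): O 3.44, S 2.58, Ba 0.89, Bi 2.02.
So from highest to lowest: O > S > Bi > Ba.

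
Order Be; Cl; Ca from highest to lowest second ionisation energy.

Consider each +1 ion: Be⁺ still has 1 valence electron; Cl⁺ still has 6 valence electrons; Ca⁺ still has 1 valence electron.
All are still removing valence electrons, so compare the +1 ions as you would atoms: IE_2 generally rises across a period (higher Z_eff) and falls down a group (larger shell), subject to the usual subshell exceptions.
Valence configurations: Be⁺ [He]2s¹, Cl⁺ [Ne]3s²3p⁴, Ca⁺ [Ar]4s¹.
Approximate IE_2 values (kJ/mol): Be 1757, Cl 2298, Ca 1145.
Overall IE_2 order: Ca < Be < Cl.

Cl > Be > Ca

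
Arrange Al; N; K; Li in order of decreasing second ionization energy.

Li, K, N, Al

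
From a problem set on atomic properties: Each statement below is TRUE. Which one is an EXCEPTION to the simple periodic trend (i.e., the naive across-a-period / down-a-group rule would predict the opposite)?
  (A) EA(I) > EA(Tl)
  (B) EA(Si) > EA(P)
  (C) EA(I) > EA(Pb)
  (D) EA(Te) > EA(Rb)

(B)

The general trend: electron affinity increases across a period and decreases down a group.
(A) I (period 5, group 17) vs Tl (period 6, group 13): the stated order agrees with the simple trend.
(B) Si (period 3, group 14) vs P (period 3, group 15): the stated order contradicts the simple trend.
(C) I (period 5, group 17) vs Pb (period 6, group 14): the stated order agrees with the simple trend.
(D) Te (period 5, group 16) vs Rb (period 5, group 1): the stated order agrees with the simple trend.
The exception is (B): adding an electron to P's half-filled 3p³ is unfavourable, so Si (3p²) has the more exothermic EA.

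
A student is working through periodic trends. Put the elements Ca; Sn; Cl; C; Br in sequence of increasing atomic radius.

C, Cl, Br, Sn, Ca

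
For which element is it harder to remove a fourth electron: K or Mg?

Consider each +3 ion: K³⁺ is already 2 electrons into the core; Mg³⁺ is already 1 electron into the core.
All of these are removing an electron from a noble-gas core or deeper; the smaller core (lower principal quantum number) is held far more tightly, and within a period the higher nuclear charge binds the same core more tightly.
Tabulated IE_4 (kJ/mol): K 5877, Mg 10543.
Putting it together, IE_4: K < Mg.

Mg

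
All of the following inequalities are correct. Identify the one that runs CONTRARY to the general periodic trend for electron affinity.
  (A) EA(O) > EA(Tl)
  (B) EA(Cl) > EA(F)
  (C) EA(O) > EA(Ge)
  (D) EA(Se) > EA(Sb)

The general trend: electron affinity increases across a period and decreases down a group.
(A) O (period 2, group 16) vs Tl (period 6, group 13): the stated order agrees with the simple trend.
(B) Cl (period 3, group 17) vs F (period 2, group 17): the stated order contradicts the simple trend.
(C) O (period 2, group 16) vs Ge (period 4, group 14): the stated order agrees with the simple trend.
(D) Se (period 4, group 16) vs Sb (period 5, group 15): the stated order agrees with the simple trend.
The exception is (B): F's small 2p subshell makes the incoming electron feel strong e⁻–e⁻ repulsion, so Cl actually releases more energy on gaining an electron.

(B)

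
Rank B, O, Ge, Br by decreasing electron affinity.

B is in period 2, group 13; O is in period 2, group 16; Ge is in period 4, group 14; Br is in period 4, group 17.
Adding an electron releases more energy for atoms nearer the top right (short of the noble gases).
These span different periods and groups, so the two trends combine.
Ge > B: the two effects oppose for this pair; the across-period effect wins (119 vs 27 kJ/mol).
O > Ge: both effects reinforce here, so O is clearly the higher of the two.
Br > O: period and group pull opposite ways; the across-period shift dominates (325 vs 141 kJ/mol).
Approximate values (kJ/mol): B 27, O 141, Ge 119, Br 325.
So from highest to lowest: Br > O > Ge > B.

Br > O > Ge > B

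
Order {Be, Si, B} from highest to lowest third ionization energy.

The third ionization energy removes an electron from the +2 ion. For each element: Be²⁺ is the bare [He] core; Si²⁺ still has 2 valence electrons; B²⁺ still has 1 valence electron.
Breaking into a closed-shell core is much more expensive than removing a leftover valence electron — Be has the largest IE_3 here.
Valence configurations: Si²⁺ [Ne]3s², B²⁺ [He]2s¹.
Tabulated IE_3 (kJ/mol): Be 14849, Si 3232, B 3660.
So the third ionization energies run Si < B < Be.

Be > B > Si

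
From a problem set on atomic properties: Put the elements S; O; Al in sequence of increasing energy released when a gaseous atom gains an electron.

Al, O, S

O is in period 2, group 16; Al is in period 3, group 13; S is in period 3, group 16.
Adding an electron releases more energy for atoms nearer the top right (short of the noble gases).
These span different periods and groups, so the two trends combine.
O > Al: both effects reinforce here, so O is clearly the higher of the two.
S > O: this pair runs against the simple trend — see the exception note.
Note the exception: S has a higher electron affinity than O, contrary to the simple trend — the compact 2p subshell of O repels the added electron more than S's larger 3p does.
Approximate values (kJ/mol): O 141, Al 42, S 200.
So from lowest to highest: Al < O < S.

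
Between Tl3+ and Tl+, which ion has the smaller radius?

Tl3+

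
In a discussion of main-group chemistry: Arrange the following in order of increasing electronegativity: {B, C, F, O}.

B is in period 2, group 13; C is in period 2, group 14; O is in period 2, group 16; F is in period 2, group 17.
Atoms toward the upper right of the periodic table pull bonding electrons most strongly.
All lie in period 2, so electronegativity increases left to right.
So from lowest to highest: B < C < O < F.

B < C < O < F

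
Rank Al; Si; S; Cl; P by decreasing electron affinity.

Cl, S, Si, P, Al

EA tends to increase across a period and decrease down a group, though the pattern is less regular than for IE or radius.
All lie in period 3; the across-period trend (electron affinity increases left to right) applies, with the exception below.
Note the exception: Si has a higher electron affinity than P, contrary to the simple trend — adding an electron to P's half-filled 3p³ is unfavourable, so Si (3p²) has the more exothermic EA.
Tabulated electron affinity (kJ/mol): Al 42, Si 134, P 72, S 200, Cl 349.
So from highest to lowest: Cl > S > Si > P > Al.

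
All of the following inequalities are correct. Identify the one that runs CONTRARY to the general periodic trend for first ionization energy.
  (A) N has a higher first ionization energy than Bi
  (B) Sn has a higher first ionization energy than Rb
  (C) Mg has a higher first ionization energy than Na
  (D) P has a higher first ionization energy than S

(D)

The general trend: first ionization energy increases across a period and decreases down a group.
(A) N (period 2, group 15) vs Bi (period 6, group 15): the stated order agrees with the simple trend.
(B) Sn (period 5, group 14) vs Rb (period 5, group 1): the stated order agrees with the simple trend.
(C) Mg (period 3, group 2) vs Na (period 3, group 1): the stated order agrees with the simple trend.
(D) P (period 3, group 15) vs S (period 3, group 16): the stated order contradicts the simple trend.
The exception is (D): S (3p⁴) ionizes more easily than half-filled P (3p³) because the paired 3p electron in S is pushed out by e⁻–e⁻ repulsion.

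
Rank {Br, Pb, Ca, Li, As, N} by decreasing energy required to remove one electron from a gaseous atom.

Li is in period 2, group 1; N is in period 2, group 15; Ca is in period 4, group 2; As is in period 4, group 15; Br is in period 4, group 17; Pb is in period 6, group 14.
IE₁ increases left→right with effective nuclear charge and decreases top→bottom as the valence shell moves farther out.
These span different periods and groups, so the two trends combine.
Ca > Li: period and group pull opposite ways; the across-period shift dominates (590 vs 520 kJ/mol).
Pb > Ca: the two effects oppose for this pair; the across-period effect wins (716 vs 590 kJ/mol).
As > Pb: relative to Pb, both the across-period and down-group shifts push As's first ionization energy up.
Br > As: both are in period 4; the period trend gives Br the larger value.
N > Br: the two effects oppose for this pair; the down-group effect wins (1402 vs 1140 kJ/mol).
Approximate values (kJ/mol): Li 520, N 1402, Ca 590, As 947, Br 1140, Pb 716.
So from highest to lowest: N > Br > As > Pb > Ca > Li.

N > Br > As > Pb > Ca > Li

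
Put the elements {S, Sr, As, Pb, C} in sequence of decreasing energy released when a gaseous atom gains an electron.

C is in period 2, group 14; S is in period 3, group 16; As is in period 4, group 15; Sr is in period 5, group 2; Pb is in period 6, group 14.
Adding an electron releases more energy for atoms nearer the top right (short of the noble gases).
Neither a single period nor a single group — weigh both effects.
Pb > Sr: the two effects oppose for this pair; the across-period effect wins (35 vs 5 kJ/mol).
As > Pb: relative to Pb, both the across-period and down-group shifts push As's electron affinity up.
C > As: period and group pull opposite ways; the down-group shift dominates (122 vs 78 kJ/mol).
S > C: the two effects oppose for this pair; the across-period effect wins (200 vs 122 kJ/mol).
Tabulated electron affinity (kJ/mol): C 122, S 200, As 78, Sr 5, Pb 35.
So from highest to lowest: S > C > As > Pb > Sr.

S > C > As > Pb > Sr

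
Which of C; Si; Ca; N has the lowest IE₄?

Consider each +3 ion: C³⁺ still has 1 valence electron; Si³⁺ still has 1 valence electron; Ca³⁺ is already 1 electron into the core; N³⁺ still has 2 valence electrons.
Usually core removal costs more than valence removal, but here the competition is close: a tightly held n=2 valence electron can cost more to remove than an n=3 core electron, so the actual values have to decide it.
Valence configurations: C³⁺ [He]2s¹, Si³⁺ [Ne]3s¹, N³⁺ [He]2s².
Tabulated IE_4 (kJ/mol): C 6223, Si 4356, Ca 6491, N 7475.
Hence IE_4: Si < C < Ca < N.

Si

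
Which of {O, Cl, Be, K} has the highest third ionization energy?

Be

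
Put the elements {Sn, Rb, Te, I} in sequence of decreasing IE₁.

I, Te, Sn, Rb

Rb is in period 5, group 1; Sn is in period 5, group 14; Te is in period 5, group 16; I is in period 5, group 17.
Across a period the outer electron is held more tightly (higher IE₁); down a group it sits in a higher shell, more shielded, and comes off more easily.
All lie in period 5, so first ionization energy increases left to right.
So from highest to lowest: I > Te > Sn > Rb.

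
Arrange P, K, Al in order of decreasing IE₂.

K > P > Al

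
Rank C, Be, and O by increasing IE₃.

C, O, Be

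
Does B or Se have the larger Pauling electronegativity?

Se

B is in period 2, group 13; Se is in period 4, group 16.
Electronegativity increases across a period and decreases down a group, tracking effective nuclear charge and atomic size.
Here both period and group differ, so the two effects have to be weighed against each other.
Se > B: the two effects oppose for this pair; the across-period effect wins (2.55 vs 2.04).
Tabulated electronegativity (Pauling): B 2.04, Se 2.55.
So Se has the larger Pauling electronegativity (Se > B).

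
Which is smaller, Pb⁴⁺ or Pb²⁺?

Both ions have Z = 82 protons, but Pb⁴⁺ has lost more electrons, so its remaining electrons feel a larger effective nuclear charge per electron and are pulled in more tightly.
Higher positive charge → smaller ion, so Pb²⁺ > Pb⁴⁺.

Pb⁴⁺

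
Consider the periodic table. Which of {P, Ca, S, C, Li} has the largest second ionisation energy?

Li

After 1 electron has been removed, what remains? P⁺ still has 4 valence electrons; Ca⁺ still has 1 valence electron; S⁺ still has 5 valence electrons; C⁺ still has 3 valence electrons; Li⁺ is the bare [He] core.
Breaking into a closed-shell core is much more expensive than removing a leftover valence electron — Li has the largest IE_2 here.
Valence configurations: P⁺ [Ne]3s²3p², Ca⁺ [Ar]4s¹, S⁺ [Ne]3s²3p³, C⁺ [He]2s²2p¹.
The numbers (kJ/mol): P 1907, Ca 1145, S 2252, C 2353, Li 7298.
Overall IE_2 order: Ca < P < S < C < Li.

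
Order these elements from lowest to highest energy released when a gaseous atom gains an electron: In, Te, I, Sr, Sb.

Sr < In < Sb < Te < I

Sr is in period 5, group 2; In is in period 5, group 13; Sb is in period 5, group 15; Te is in period 5, group 16; I is in period 5, group 17.
Adding an electron releases more energy for atoms nearer the top right (short of the noble gases).
All lie in period 5, so electron affinity increases left to right.
So from lowest to highest: Sr < In < Sb < Te < I.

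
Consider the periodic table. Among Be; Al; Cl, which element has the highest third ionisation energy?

Be

Consider each +2 ion: Be²⁺ is the bare [He] core; Al²⁺ still has 1 valence electron; Cl²⁺ still has 5 valence electrons.
Pulling an electron out of a noble-gas core costs far more than removing a remaining valence electron, so Be sits at the high end of IE_3.
Valence configurations: Al²⁺ [Ne]3s¹, Cl²⁺ [Ne]3s²3p³.
Approximate IE_3 values (kJ/mol): Be 14849, Al 2745, Cl 3822.
Putting it together, IE_3: Al < Cl < Be.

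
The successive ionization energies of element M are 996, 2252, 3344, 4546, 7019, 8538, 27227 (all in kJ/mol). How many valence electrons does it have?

6

Look for the largest jump between consecutive ionization energies: IE7/IE6 ≈ 3.2, far larger than any earlier ratio.
That jump marks the point where a core electron is being removed. So the atom has 6 valence electrons.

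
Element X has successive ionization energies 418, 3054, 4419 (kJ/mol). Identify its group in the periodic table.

Group 1

Look for the largest jump between consecutive ionization energies: IE2/IE1 ≈ 7.3, far larger than any earlier ratio.
That jump marks the point where a core electron is being removed. So the atom has 1 valence electron.
A main-group element with 1 valence electron is in group 1.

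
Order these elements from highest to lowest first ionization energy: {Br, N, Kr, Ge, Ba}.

N is in period 2, group 15; Ge is in period 4, group 14; Br is in period 4, group 17; Kr is in period 4, group 18; Ba is in period 6, group 2.
Removing the outermost electron gets harder across a period and easier down a group.
Neither a single period nor a single group — weigh both effects.
Ge > Ba: relative to Ba, both the across-period and down-group shifts push Ge's first ionization energy up.
Br > Ge: both are in period 4; the period trend gives Br the larger value.
Kr > Br: both are in period 4; the period trend gives Kr the larger value.
N > Kr: the two effects oppose for this pair; the down-group effect wins (1402 vs 1351 kJ/mol).
Tabulated first ionization energy (kJ/mol): N 1402, Ge 762, Br 1140, Kr 1351, Ba 503.
So from highest to lowest: N > Kr > Br > Ge > Ba.

N, Kr, Br, Ge, Ba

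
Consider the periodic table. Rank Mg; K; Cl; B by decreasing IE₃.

Mg > K > Cl > B

IE_3 is the cost of taking one more electron from the +2 cation: Mg²⁺ is the bare [Ne] core; K²⁺ is already 1 electron into the core; Cl²⁺ still has 5 valence electrons; B²⁺ still has 1 valence electron.
Core electrons are held far more tightly than valence electrons, so K and Mg top the IE_3 order.
Valence configurations: Cl²⁺ [Ne]3s²3p³, B²⁺ [He]2s¹.
The numbers (kJ/mol): Mg 7733, K 4420, Cl 3822, B 3660.
Hence IE_3: B < Cl < K < Mg.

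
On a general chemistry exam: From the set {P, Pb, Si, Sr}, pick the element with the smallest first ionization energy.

Sr

Si is in period 3, group 14; P is in period 3, group 15; Sr is in period 5, group 2; Pb is in period 6, group 14.
Across a period the outer electron is held more tightly (higher IE₁); down a group it sits in a higher shell, more shielded, and comes off more easily.
Neither a single period nor a single group — weigh both effects.
Pb > Sr: period and group pull opposite ways; the across-period shift dominates (716 vs 550 kJ/mol).
Si > Pb: Si sits above Pb in group 14, so the down-group effect alone puts Si higher.
P > Si: both are in period 3; the period trend gives P the larger value.
Tabulated first ionization energy (kJ/mol): Si 786, P 1012, Sr 550, Pb 716.
The smallest first ionization energy among these belongs to Sr.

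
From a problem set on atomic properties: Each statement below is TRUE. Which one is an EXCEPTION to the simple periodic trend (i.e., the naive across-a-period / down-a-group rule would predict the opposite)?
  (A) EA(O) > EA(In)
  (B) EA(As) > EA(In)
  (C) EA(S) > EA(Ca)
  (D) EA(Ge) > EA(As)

The general trend: electron affinity increases across a period and decreases down a group.
(A) O (period 2, group 16) vs In (period 5, group 13): the stated order agrees with the simple trend.
(B) As (period 4, group 15) vs In (period 5, group 13): the stated order agrees with the simple trend.
(C) S (period 3, group 16) vs Ca (period 4, group 2): the stated order agrees with the simple trend.
(D) Ge (period 4, group 14) vs As (period 4, group 15): the stated order contradicts the simple trend.
The exception is (D): adding an electron to As's half-filled 4p³ is unfavourable, so Ge (4p²) has the more exothermic EA.

(D)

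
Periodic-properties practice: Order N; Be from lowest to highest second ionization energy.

Be < N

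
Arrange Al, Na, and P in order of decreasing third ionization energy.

IE_3 is the cost of taking one more electron from the +2 cation: Al²⁺ still has 1 valence electron; Na²⁺ is already 1 electron into the core; P²⁺ still has 3 valence electrons.
Breaking into a closed-shell core is much more expensive than removing a leftover valence electron — Na has the largest IE_3 here.
Valence configurations: Al²⁺ [Ne]3s¹, P²⁺ [Ne]3s²3p¹.
The numbers (kJ/mol): Al 2745, Na 6910, P 2914.
So the third ionization energies run Al < P < Na.

Na > P > Al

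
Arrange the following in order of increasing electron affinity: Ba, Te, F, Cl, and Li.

Ba < Li < Te < F < Cl

Li is in period 2, group 1; F is in period 2, group 17; Cl is in period 3, group 17; Te is in period 5, group 16; Ba is in period 6, group 2.
Adding an electron releases more energy for atoms nearer the top right (short of the noble gases).
Neither a single period nor a single group — weigh both effects.
Li > Ba: the two effects oppose for this pair; the down-group effect wins (60 vs 14 kJ/mol).
Te > Li: the two effects oppose for this pair; the across-period effect wins (190 vs 60 kJ/mol).
F > Te: relative to Te, both the across-period and down-group shifts push F's electron affinity up.
Cl > F: this pair runs against the simple trend — see the exception note.
Note the exception: Cl has a higher electron affinity than F, contrary to the simple trend — F's small 2p subshell makes the incoming electron feel strong e⁻–e⁻ repulsion, so Cl actually releases more energy on gaining an electron.
Tabulated electron affinity (kJ/mol): Li 60, F 328, Cl 349, Te 190, Ba 14.
So from lowest to highest: Ba < Li < Te < F < Cl.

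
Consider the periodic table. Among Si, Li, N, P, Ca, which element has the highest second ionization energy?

IE_2 is the cost of taking one more electron from the +1 cation: Si⁺ still has 3 valence electrons; Li⁺ is the bare [He] core; N⁺ still has 4 valence electrons; P⁺ still has 4 valence electrons; Ca⁺ still has 1 valence electron.
Core electrons are held far more tightly than valence electrons, so Li tops the IE_2 order.
Valence configurations: Si⁺ [Ne]3s²3p¹, N⁺ [He]2s²2p², P⁺ [Ne]3s²3p², Ca⁺ [Ar]4s¹.
The numbers (kJ/mol): Si 1577, Li 7298, N 2856, P 1907, Ca 1145.
So the second ionization energies run Ca < Si < P < N < Li.

Li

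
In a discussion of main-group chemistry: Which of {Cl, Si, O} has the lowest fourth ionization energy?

Si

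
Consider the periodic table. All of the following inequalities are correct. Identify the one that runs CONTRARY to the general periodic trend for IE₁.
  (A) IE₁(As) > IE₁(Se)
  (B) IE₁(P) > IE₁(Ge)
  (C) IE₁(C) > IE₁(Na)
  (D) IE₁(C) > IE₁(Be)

(A)

The general trend: IE₁ increases across a period and decreases down a group.
(A) As (period 4, group 15) vs Se (period 4, group 16): the stated order contradicts the simple trend.
(B) P (period 3, group 15) vs Ge (period 4, group 14): the stated order agrees with the simple trend.
(C) C (period 2, group 14) vs Na (period 3, group 1): the stated order agrees with the simple trend.
(D) C (period 2, group 14) vs Be (period 2, group 2): the stated order agrees with the simple trend.
The exception is (A): Se (4p⁴) ionizes more easily than half-filled As (4p³).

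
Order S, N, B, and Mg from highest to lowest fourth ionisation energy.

B > Mg > N > S

The fourth ionization energy removes an electron from the +3 ion. For each element: S³⁺ still has 3 valence electrons; N³⁺ still has 2 valence electrons; B³⁺ is the bare [He] core; Mg³⁺ is already 1 electron into the core.
Pulling an electron out of a noble-gas core costs far more than removing a remaining valence electron, so Mg and B sit at the high end of IE_4.
Valence configurations: S³⁺ [Ne]3s²3p¹, N³⁺ [He]2s².
Approximate IE_4 values (kJ/mol): S 4556, N 7475, B 25026, Mg 10543.
Hence IE_4: S < N < Mg < B.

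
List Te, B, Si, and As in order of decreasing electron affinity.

Te > Si > As > B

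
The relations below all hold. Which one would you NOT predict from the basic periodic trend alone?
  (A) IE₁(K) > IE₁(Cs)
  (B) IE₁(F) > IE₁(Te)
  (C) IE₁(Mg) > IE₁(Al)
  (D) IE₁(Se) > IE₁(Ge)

The general trend: IE₁ increases across a period and decreases down a group.
(A) K (period 4, group 1) vs Cs (period 6, group 1): the stated order agrees with the simple trend.
(B) F (period 2, group 17) vs Te (period 5, group 16): the stated order agrees with the simple trend.
(C) Mg (period 3, group 2) vs Al (period 3, group 13): the stated order contradicts the simple trend.
(D) Se (period 4, group 16) vs Ge (period 4, group 14): the stated order agrees with the simple trend.
The exception is (C): Al's single 3p electron is easier to remove than one from Mg's filled 3s².

(C)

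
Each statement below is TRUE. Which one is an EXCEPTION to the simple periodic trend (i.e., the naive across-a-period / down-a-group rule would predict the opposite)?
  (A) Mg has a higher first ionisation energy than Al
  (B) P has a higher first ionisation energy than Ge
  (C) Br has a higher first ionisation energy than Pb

The general trend: first ionisation energy increases across a period and decreases down a group.
(A) Mg (period 3, group 2) vs Al (period 3, group 13): the stated order contradicts the simple trend.
(B) P (period 3, group 15) vs Ge (period 4, group 14): the stated order agrees with the simple trend.
(C) Br (period 4, group 17) vs Pb (period 6, group 14): the stated order agrees with the simple trend.
The exception is (A): Al's single 3p electron is easier to remove than one from Mg's filled 3s².

(A)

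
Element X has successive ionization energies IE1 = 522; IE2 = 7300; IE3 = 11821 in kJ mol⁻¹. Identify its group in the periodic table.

Group 1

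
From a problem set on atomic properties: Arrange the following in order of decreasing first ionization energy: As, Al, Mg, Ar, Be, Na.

Be is in period 2, group 2; Na is in period 3, group 1; Mg is in period 3, group 2; Al is in period 3, group 13; Ar is in period 3, group 18; As is in period 4, group 15.
Removing the outermost electron gets harder across a period and easier down a group.
These span different periods and groups, so the two trends combine.
Al > Na: both are in period 3; the period trend gives Al the larger value.
Mg > Al: this pair runs against the simple trend — see the exception note.
Be > Mg: Be sits above Mg in group 2, so the down-group effect alone puts Be higher.
As > Be: period and group pull opposite ways; the across-period shift dominates (947 vs 900 kJ/mol).
Ar > As: relative to As, both the across-period and down-group shifts push Ar's first ionization energy up.
Note the exception: Mg has a higher first ionization energy than Al, contrary to the simple trend — Al's single 3p electron is easier to remove than one from Mg's filled 3s².
Tabulated first ionization energy (kJ/mol): Be 900, Na 496, Mg 738, Al 578, Ar 1521, As 947.
So from highest to lowest: Ar > As > Be > Mg > Al > Na.

Ar, As, Be, Mg, Al, Na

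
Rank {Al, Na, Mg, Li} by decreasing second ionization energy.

The second ionization energy removes an electron from the +1 ion. For each element: Al⁺ still has 2 valence electrons; Na⁺ is the bare [Ne] core; Mg⁺ still has 1 valence electron; Li⁺ is the bare [He] core.
Core electrons are held far more tightly than valence electrons, so Na and Li top the IE_2 order.
Valence configurations: Al⁺ [Ne]3s², Mg⁺ [Ne]3s¹.
Tabulated IE_2 (kJ/mol): Al 1817, Na 4562, Mg 1451, Li 7298.
Hence IE_2: Mg < Al < Na < Li.

Li > Na > Al > Mg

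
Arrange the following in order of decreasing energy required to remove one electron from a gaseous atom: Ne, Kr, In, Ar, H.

Ne > Ar > Kr > H > In

H is in period 1, group 1; Ne is in period 2, group 18; Ar is in period 3, group 18; Kr is in period 4, group 18; In is in period 5, group 13.
IE₁ increases left→right with effective nuclear charge and decreases top→bottom as the valence shell moves farther out.
Here both period and group differ, so the two effects have to be weighed against each other.
H > In: period and group pull opposite ways; the down-group shift dominates (1312 vs 558 kJ/mol).
Kr > H: the two effects oppose for this pair; the across-period effect wins (1351 vs 1312 kJ/mol).
Ar > Kr: Ar sits above Kr in group 18, so the down-group effect alone puts Ar higher.
Ne > Ar: they share group 18; the group trend gives Ne the larger value.
Tabulated first ionization energy (kJ/mol): H 1312, Ne 2081, Ar 1521, Kr 1351, In 558.
So from highest to lowest: Ne > Ar > Kr > H > In.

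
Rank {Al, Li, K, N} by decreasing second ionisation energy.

The second ionization energy removes an electron from the +1 ion. For each element: Al⁺ still has 2 valence electrons; Li⁺ is the bare [He] core; K⁺ is the bare [Ar] core; N⁺ still has 4 valence electrons.
Pulling an electron out of a noble-gas core costs far more than removing a remaining valence electron, so K and Li sit at the high end of IE_2.
Valence configurations: Al⁺ [Ne]3s², N⁺ [He]2s²2p².
Tabulated IE_2 (kJ/mol): Al 1817, Li 7298, K 3052, N 2856.
So the second ionization energies run Al < N < K < Li.

Li > K > N > Al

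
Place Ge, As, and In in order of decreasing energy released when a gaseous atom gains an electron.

Ge is in period 4, group 14; As is in period 4, group 15; In is in period 5, group 13.
Atoms with high Z_eff and room in the valence shell (especially the halogens) have the most exothermic electron affinities.
Neither a single period nor a single group — weigh both effects.
As > In: relative to In, both the across-period and down-group shifts push As's electron affinity up.
Ge > As: this pair runs against the simple trend — see the exception note.
Note the exception: Ge has a higher electron affinity than As, contrary to the simple trend — adding an electron to As's half-filled 4p³ is unfavourable, so Ge (4p²) has the more exothermic EA.
Tabulated electron affinity (kJ/mol): Ge 119, As 78, In 29.
So from highest to lowest: Ge > As > In.

Ge > As > In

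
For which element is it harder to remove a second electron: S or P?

IE_2 is the cost of taking one more electron from the +1 cation: S⁺ still has 5 valence electrons; P⁺ still has 4 valence electrons.
All are still removing valence electrons, so compare the +1 ions as you would atoms: IE_2 generally rises across a period (higher Z_eff) and falls down a group (larger shell), subject to the usual subshell exceptions.
Valence configurations: S⁺ [Ne]3s²3p³, P⁺ [Ne]3s²3p².
The numbers (kJ/mol): S 2252, P 1907.
So the second ionization energies run P < S.

S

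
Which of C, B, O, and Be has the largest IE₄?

B

After 3 electrons have been removed, what remains? C³⁺ still has 1 valence electron; B³⁺ is the bare [He] core; O³⁺ still has 3 valence electrons; Be³⁺ is already 1 electron into the core.
Breaking into a closed-shell core is much more expensive than removing a leftover valence electron — Be and B have the largest IE_4 here.
Valence configurations: C³⁺ [He]2s¹, O³⁺ [He]2s²2p¹.
Tabulated IE_4 (kJ/mol): C 6223, B 25026, O 7469, Be 21007.
Putting it together, IE_4: C < O < Be < B.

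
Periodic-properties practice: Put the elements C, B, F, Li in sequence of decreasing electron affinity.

F > C > Li > B

Li is in period 2, group 1; B is in period 2, group 13; C is in period 2, group 14; F is in period 2, group 17.
Adding an electron releases more energy for atoms nearer the top right (short of the noble gases).
All lie in period 2; the across-period trend (electron affinity increases left to right) applies, with the exception below.
Note the exception: Li has a higher electron affinity than B, contrary to the simple trend — B's ns²np¹ configuration gives only a small electron affinity — the sparsely filled np subshell binds an added electron weakly.
Tabulated electron affinity (kJ/mol): Li 60, B 27, C 122, F 328.
So from highest to lowest: F > C > Li > B.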